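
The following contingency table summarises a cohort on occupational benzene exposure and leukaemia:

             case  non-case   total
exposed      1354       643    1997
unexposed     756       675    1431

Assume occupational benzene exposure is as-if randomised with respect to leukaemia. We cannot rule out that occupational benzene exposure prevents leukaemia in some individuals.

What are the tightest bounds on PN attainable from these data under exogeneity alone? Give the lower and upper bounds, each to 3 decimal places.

0.221 ≤ PN ≤ 0.696

p₁ = P(outcome | exposed) = 1354/1997 = 0.67802
p₀ = P(outcome | unexposed) = 756/1431 = 0.5283
Under exogeneity alone the bounds on PN are max{0,(p₁−p₀)/p₁} ≤ PN ≤ min{1,(1−p₀)/p₁}.
  lower = (p₁ − p₀)/p₁ = 0.14972 / 0.67802 ≈ 0.2208
  upper = min{1, (1 − p₀)/p₁} = 0.4717 / 0.67802 ≈ 0.6957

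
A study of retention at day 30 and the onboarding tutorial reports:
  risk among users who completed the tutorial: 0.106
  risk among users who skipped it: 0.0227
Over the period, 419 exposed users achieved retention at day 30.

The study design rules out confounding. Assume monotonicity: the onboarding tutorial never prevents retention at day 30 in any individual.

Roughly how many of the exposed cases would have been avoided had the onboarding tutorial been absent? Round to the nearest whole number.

about 329 cases

Let p₁ = 0.106, p₀ = 0.0227.
PN = (p₁ − p₀)/p₁ = (0.106 − 0.0227) / 0.106 ≈ 0.78585.
Attributable cases ≈ PN × (exposed cases) = 0.78585 × 419 ≈ 329.27.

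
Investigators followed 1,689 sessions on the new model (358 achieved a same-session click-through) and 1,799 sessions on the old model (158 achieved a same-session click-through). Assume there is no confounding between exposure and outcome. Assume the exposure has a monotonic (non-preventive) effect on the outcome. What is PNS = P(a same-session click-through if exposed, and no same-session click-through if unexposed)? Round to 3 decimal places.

p₁ = P(outcome | exposed) = 358/1689 = 0.21196
p₀ = P(outcome | unexposed) = 158/1799 = 0.087827
Under exogeneity and monotonicity, PNS = p₁ − p₀.
PNS = 0.21196 − 0.087827 = 0.12413

PNS ≈ 0.124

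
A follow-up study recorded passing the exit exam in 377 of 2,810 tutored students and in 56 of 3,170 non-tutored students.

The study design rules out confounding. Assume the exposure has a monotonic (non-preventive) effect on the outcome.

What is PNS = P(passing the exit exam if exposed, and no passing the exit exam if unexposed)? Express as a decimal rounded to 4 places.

PNS ≈ 0.1165

p₁ = P(outcome | exposed) = 377/2810 = 0.13416
p₀ = P(outcome | unexposed) = 56/3170 = 0.017666
Under exogeneity and monotonicity, PNS = p₁ − p₀.
PNS = 0.13416 − 0.017666 = 0.1165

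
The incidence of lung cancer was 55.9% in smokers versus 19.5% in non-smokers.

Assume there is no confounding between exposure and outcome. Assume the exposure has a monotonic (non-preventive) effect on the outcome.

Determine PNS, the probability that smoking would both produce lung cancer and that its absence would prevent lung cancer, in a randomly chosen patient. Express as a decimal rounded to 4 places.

PNS ≈ 0.3640

p₁ = 0.559, p₀ = 0.195.
Under exogeneity and monotonicity, PNS = p₁ − p₀.
PNS = 0.559 − 0.195 = 0.364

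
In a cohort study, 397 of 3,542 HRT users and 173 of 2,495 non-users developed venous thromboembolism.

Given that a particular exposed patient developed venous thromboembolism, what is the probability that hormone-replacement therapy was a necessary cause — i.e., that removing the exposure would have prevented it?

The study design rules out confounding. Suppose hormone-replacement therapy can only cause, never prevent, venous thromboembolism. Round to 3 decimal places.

p₁ = P(outcome | exposed) = 397/3542 = 0.11208
p₀ = P(outcome | unexposed) = 173/2495 = 0.069339
Under exogeneity and monotonicity, PN = (p₁ − p₀) / p₁.
PN = (0.11208 − 0.069339) / 0.11208 = 0.042745 / 0.11208 ≈ 0.3814

PN ≈ 0.381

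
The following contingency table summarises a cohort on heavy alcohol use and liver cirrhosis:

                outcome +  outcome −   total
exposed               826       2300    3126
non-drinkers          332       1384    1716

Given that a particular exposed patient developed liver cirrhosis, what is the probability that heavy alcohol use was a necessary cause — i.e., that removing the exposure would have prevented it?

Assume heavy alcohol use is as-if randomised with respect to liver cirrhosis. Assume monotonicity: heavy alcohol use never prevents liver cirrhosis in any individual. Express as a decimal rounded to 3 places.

PN ≈ 0.268

p₁ = P(outcome | exposed) = 826/3126 = 0.26424
p₀ = P(outcome | unexposed) = 332/1716 = 0.19347
Under exogeneity and monotonicity, PN = (p₁ − p₀)/p₁.
PN = (0.26424 − 0.19347) / 0.26424 ≈ 0.2678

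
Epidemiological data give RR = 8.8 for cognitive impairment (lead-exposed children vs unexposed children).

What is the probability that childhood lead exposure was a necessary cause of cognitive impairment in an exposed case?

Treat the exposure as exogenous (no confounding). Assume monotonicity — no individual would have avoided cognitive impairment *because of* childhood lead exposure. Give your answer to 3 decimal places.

PN ≈ 0.886

Under exogeneity and monotonicity, PN = (RR − 1) / RR = 1 − 1/RR.
PN = (8.8 − 1) / 8.8 = 7.8 / 8.8 ≈ 0.8864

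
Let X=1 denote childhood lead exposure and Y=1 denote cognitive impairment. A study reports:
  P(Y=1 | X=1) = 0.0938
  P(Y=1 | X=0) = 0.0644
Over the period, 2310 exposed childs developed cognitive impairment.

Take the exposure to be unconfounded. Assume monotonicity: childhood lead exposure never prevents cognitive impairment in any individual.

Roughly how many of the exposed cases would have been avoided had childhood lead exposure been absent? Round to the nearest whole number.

Let p₁ = 0.0938, p₀ = 0.0644.
PN = (p₁ − p₀)/p₁ = (0.0938 − 0.0644) / 0.0938 ≈ 0.31343.
Attributable cases ≈ PN × (exposed cases) = 0.31343 × 2310 ≈ 724.03.

about 724 cases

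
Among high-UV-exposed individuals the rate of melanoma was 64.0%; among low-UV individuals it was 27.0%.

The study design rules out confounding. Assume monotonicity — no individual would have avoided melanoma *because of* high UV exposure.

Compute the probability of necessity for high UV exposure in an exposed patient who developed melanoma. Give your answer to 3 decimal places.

p₁ = 0.64, p₀ = 0.27.
Under exogeneity and monotonicity, PN = (p₁ − p₀) / p₁.
PN = (0.64 − 0.27) / 0.64 = 0.37 / 0.64 ≈ 0.5781

PN ≈ 0.578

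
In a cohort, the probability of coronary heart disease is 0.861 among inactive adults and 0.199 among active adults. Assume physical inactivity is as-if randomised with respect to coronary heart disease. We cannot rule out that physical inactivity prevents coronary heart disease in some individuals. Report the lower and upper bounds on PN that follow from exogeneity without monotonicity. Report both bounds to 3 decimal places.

0.769 ≤ PN ≤ 0.930

Let p₁ = 0.861, p₀ = 0.199.
Under exogeneity alone the bounds on PN are max{0,(p₁−p₀)/p₁} ≤ PN ≤ min{1,(1−p₀)/p₁}.
  lower = (p₁ − p₀)/p₁ = 0.662 / 0.861 ≈ 0.7689
  upper = min{1, (1 − p₀)/p₁} = 0.801 / 0.861 ≈ 0.9303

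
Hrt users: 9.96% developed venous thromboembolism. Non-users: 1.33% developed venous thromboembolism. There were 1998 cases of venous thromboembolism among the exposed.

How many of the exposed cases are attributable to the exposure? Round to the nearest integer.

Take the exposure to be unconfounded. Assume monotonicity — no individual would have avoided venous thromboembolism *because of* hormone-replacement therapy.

p₁ = 0.0996, p₀ = 0.0133.
PN = (p₁ − p₀)/p₁ = (0.0996 − 0.0133) / 0.0996 ≈ 0.86647.
Attributable cases ≈ PN × (exposed cases) = 0.86647 × 1998 ≈ 1731.20.

about 1731 cases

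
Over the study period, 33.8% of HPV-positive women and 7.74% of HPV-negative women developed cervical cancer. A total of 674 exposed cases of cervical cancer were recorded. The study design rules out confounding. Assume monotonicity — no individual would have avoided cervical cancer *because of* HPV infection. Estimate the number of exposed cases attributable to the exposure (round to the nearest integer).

p₁ = 0.338, p₀ = 0.0774.
PN = (p₁ − p₀)/p₁ = (0.338 − 0.0774) / 0.338 ≈ 0.77101.
Attributable cases ≈ PN × (exposed cases) = 0.77101 × 674 ≈ 519.66.

about 520 cases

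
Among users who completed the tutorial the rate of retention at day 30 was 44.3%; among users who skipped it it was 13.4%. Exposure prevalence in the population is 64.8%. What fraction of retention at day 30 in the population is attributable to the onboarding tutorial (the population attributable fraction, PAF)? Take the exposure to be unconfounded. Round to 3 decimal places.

p₁ = 0.443, p₀ = 0.134.
Overall risk P(Y=1) = π·p₁ + (1−π)·p₀ = 0.648×0.443 + 0.352×0.134 = 0.33423.
Under exogeneity, PAF = [P(Y=1) − p₀] / P(Y=1).
PAF = (0.33423 − 0.134) / 0.33423 ≈ 0.5991

PAF ≈ 0.599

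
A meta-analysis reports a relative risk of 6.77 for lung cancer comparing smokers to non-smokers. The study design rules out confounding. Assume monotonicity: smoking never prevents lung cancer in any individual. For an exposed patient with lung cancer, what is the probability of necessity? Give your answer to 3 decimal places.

Under exogeneity and monotonicity, PN = (RR − 1) / RR = 1 − 1/RR.
PN = (6.77 − 1) / 6.77 = 5.77 / 6.77 ≈ 0.8523

PN ≈ 0.852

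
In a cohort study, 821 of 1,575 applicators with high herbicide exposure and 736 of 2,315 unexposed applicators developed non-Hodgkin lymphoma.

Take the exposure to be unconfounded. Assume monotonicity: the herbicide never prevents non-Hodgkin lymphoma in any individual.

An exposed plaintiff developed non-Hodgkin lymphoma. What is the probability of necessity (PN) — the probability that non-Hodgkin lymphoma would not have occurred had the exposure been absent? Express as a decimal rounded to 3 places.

PN ≈ 0.390

p₁ = P(outcome | exposed) = 821/1575 = 0.52127
p₀ = P(outcome | unexposed) = 736/2315 = 0.31793
Under exogeneity and monotonicity, PN = (p₁ − p₀) / p₁.
PN = (0.52127 − 0.31793) / 0.52127 = 0.20334 / 0.52127 ≈ 0.3901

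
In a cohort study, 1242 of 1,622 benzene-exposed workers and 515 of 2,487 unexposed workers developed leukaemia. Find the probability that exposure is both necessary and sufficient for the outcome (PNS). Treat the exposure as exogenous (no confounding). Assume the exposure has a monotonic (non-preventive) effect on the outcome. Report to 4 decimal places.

p₁ = P(outcome | exposed) = 1242/1622 = 0.76572
p₀ = P(outcome | unexposed) = 515/2487 = 0.20708
Under exogeneity and monotonicity, PNS = p₁ − p₀.
PNS = 0.76572 − 0.20708 = 0.55864

PNS ≈ 0.5586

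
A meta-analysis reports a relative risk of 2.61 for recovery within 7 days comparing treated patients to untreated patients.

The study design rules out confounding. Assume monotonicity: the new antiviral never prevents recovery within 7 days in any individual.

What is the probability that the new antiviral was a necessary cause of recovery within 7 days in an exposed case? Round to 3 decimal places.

Under exogeneity and monotonicity, PN = (RR − 1) / RR = 1 − 1/RR.
PN = (2.61 − 1) / 2.61 = 1.61 / 2.61 ≈ 0.6169

PN ≈ 0.617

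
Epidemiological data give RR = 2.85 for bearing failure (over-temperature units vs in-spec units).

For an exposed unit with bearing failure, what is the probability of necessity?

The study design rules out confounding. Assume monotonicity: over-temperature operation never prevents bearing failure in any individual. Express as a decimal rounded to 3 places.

Under exogeneity and monotonicity, PN = (RR − 1) / RR = 1 − 1/RR.
PN = (2.85 − 1) / 2.85 = 1.85 / 2.85 ≈ 0.6491

PN ≈ 0.649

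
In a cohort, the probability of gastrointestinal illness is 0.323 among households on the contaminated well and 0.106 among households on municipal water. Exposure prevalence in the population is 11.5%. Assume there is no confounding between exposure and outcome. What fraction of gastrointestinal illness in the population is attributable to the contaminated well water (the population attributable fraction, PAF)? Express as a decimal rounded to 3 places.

PAF ≈ 0.191

Let p₁ = 0.323, p₀ = 0.106.
Overall risk P(Y=1) = π·p₁ + (1−π)·p₀ = 0.115×0.323 + 0.885×0.106 = 0.13096.
Under exogeneity, PAF = [P(Y=1) − p₀] / P(Y=1).
PAF = (0.13096 − 0.106) / 0.13096 ≈ 0.1906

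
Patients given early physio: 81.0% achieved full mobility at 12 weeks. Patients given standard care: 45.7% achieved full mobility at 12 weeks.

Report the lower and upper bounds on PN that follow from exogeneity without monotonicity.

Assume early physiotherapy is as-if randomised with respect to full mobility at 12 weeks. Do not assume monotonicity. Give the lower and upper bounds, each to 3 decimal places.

p₁ = 0.81, p₀ = 0.457.
Under exogeneity alone the bounds on PN are max{0,(p₁−p₀)/p₁} ≤ PN ≤ min{1,(1−p₀)/p₁}.
  lower = (p₁ − p₀)/p₁ = 0.353 / 0.81 ≈ 0.4358
  upper = min{1, (1 − p₀)/p₁} = 0.543 / 0.81 ≈ 0.6704

0.436 ≤ PN ≤ 0.670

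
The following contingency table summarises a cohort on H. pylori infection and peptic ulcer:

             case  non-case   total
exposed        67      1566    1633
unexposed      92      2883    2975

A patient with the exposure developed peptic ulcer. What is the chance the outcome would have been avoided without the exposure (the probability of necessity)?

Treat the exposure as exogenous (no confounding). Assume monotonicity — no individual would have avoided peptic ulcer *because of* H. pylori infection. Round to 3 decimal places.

p₁ = P(outcome | exposed) = 67/1633 = 0.041029
p₀ = P(outcome | unexposed) = 92/2975 = 0.030924
Under exogeneity and monotonicity, PN = (p₁ − p₀)/p₁.
PN = (0.041029 − 0.030924) / 0.041029 ≈ 0.2463

PN ≈ 0.246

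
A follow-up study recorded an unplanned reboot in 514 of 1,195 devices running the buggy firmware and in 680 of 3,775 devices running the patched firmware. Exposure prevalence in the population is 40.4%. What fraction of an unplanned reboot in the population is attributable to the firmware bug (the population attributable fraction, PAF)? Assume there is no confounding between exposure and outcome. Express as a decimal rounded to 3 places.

p₁ = P(outcome | exposed) = 514/1195 = 0.43013
p₀ = P(outcome | unexposed) = 680/3775 = 0.18013
Overall risk P(Y=1) = π·p₁ + (1−π)·p₀ = 0.404×0.43013 + 0.596×0.18013 = 0.28113.
Under exogeneity, PAF = [P(Y=1) − p₀] / P(Y=1).
PAF = (0.28113 − 0.18013) / 0.28113 ≈ 0.3593

PAF ≈ 0.359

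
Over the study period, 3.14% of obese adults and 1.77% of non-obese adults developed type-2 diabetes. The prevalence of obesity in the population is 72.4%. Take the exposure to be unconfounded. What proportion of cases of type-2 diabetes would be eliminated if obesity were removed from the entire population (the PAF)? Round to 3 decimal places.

PAF ≈ 0.359

p₁ = 0.0314, p₀ = 0.0177.
Overall risk P(Y=1) = π·p₁ + (1−π)·p₀ = 0.724×0.0314 + 0.276×0.0177 = 0.027619.
Under exogeneity, PAF = [P(Y=1) − p₀] / P(Y=1).
PAF = (0.027619 − 0.0177) / 0.027619 ≈ 0.3591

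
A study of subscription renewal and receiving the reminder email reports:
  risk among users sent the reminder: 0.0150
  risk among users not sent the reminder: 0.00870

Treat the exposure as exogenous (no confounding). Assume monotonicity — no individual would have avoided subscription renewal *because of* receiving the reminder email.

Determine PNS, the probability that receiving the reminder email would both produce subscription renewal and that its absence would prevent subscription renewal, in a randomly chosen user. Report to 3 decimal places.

Let p₁ = 0.015, p₀ = 0.0087.
Under exogeneity and monotonicity, PNS = p₁ − p₀.
PNS = 0.015 − 0.0087 = 0.0063

PNS ≈ 0.006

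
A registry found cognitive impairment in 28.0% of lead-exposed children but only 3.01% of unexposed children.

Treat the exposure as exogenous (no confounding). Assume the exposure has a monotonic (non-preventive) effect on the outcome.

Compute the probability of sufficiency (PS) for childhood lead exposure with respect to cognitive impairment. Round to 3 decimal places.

p₁ = 0.28, p₀ = 0.0301.
Under exogeneity and monotonicity, PS = (p₁ − p₀) / (1 − p₀).
PS = (0.28 − 0.0301) / (1 − 0.0301) = 0.2499 / 0.9699 ≈ 0.2577

PS ≈ 0.258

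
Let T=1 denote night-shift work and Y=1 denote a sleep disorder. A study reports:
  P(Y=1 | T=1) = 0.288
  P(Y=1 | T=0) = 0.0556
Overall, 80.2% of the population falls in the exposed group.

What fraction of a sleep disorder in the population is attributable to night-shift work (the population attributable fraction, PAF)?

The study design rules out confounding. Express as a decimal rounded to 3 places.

Let p₁ = 0.288, p₀ = 0.0556.
Overall risk P(Y=1) = π·p₁ + (1−π)·p₀ = 0.802×0.288 + 0.198×0.0556 = 0.24198.
Under exogeneity, PAF = [P(Y=1) − p₀] / P(Y=1).
PAF = (0.24198 − 0.0556) / 0.24198 ≈ 0.7702

PAF ≈ 0.770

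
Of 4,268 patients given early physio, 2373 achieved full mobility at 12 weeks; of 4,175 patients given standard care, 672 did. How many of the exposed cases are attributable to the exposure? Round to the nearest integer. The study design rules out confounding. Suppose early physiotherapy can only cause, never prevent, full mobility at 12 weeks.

about 1686 cases

p₁ = P(outcome | exposed) = 2373/4268 = 0.556
p₀ = P(outcome | unexposed) = 672/4175 = 0.16096
PN = (p₁ − p₀)/p₁ = (0.556 − 0.16096) / 0.556 ≈ 0.71051.
Attributable cases ≈ PN × (exposed cases) = 0.71051 × 2373 ≈ 1686.03.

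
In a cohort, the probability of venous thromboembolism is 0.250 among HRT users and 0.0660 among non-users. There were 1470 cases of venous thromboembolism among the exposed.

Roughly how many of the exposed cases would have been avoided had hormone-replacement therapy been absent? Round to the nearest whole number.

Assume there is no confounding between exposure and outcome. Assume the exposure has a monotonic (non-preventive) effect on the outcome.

about 1082 cases

Let p₁ = 0.25, p₀ = 0.066.
PN = (p₁ − p₀)/p₁ = (0.25 − 0.066) / 0.25 ≈ 0.73600.
Attributable cases ≈ PN × (exposed cases) = 0.73600 × 1470 ≈ 1081.92.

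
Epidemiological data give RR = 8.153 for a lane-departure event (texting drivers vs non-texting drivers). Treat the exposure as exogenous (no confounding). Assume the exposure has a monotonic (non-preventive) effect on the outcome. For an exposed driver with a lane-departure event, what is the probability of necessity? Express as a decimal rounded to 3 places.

Under exogeneity and monotonicity, PN = (RR − 1) / RR = 1 − 1/RR.
PN = (8.153 − 1) / 8.153 = 7.153 / 8.153 ≈ 0.8773

PN ≈ 0.877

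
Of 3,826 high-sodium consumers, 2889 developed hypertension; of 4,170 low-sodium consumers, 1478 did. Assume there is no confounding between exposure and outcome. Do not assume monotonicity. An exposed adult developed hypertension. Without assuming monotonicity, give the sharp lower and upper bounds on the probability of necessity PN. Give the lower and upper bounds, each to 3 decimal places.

0.531 ≤ PN ≤ 0.855

p₁ = P(outcome | exposed) = 2889/3826 = 0.7551
p₀ = P(outcome | unexposed) = 1478/4170 = 0.35444
Under exogeneity alone the bounds on PN are max{0,(p₁−p₀)/p₁} ≤ PN ≤ min{1,(1−p₀)/p₁}.
  lower = (p₁ − p₀)/p₁ = 0.40066 / 0.7551 ≈ 0.5306
  upper = min{1, (1 − p₀)/p₁} = 0.64556 / 0.7551 ≈ 0.8549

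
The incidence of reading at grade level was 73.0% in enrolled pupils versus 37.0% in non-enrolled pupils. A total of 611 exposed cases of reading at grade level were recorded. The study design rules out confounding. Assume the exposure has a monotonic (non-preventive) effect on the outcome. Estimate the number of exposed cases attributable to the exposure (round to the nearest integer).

about 301 cases

p₁ = 0.73, p₀ = 0.37.
PN = (p₁ − p₀)/p₁ = (0.73 − 0.37) / 0.73 ≈ 0.49315.
Attributable cases ≈ PN × (exposed cases) = 0.49315 × 611 ≈ 301.32.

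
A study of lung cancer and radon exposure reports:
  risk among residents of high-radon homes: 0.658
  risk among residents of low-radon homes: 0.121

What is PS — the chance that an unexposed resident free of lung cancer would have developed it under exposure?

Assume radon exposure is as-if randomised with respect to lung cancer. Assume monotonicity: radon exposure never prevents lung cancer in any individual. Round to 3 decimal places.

Let p₁ = 0.658, p₀ = 0.121.
Under exogeneity and monotonicity, PS = (p₁ − p₀) / (1 − p₀).
PS = (0.658 − 0.121) / (1 − 0.121) = 0.537 / 0.879 ≈ 0.6109

PS ≈ 0.611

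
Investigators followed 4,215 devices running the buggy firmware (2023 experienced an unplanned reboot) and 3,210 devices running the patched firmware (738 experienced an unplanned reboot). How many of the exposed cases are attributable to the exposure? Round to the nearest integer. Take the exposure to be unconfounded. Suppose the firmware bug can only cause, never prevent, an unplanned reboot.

p₁ = P(outcome | exposed) = 2023/4215 = 0.47995
p₀ = P(outcome | unexposed) = 738/3210 = 0.22991
PN = (p₁ − p₀)/p₁ = (0.47995 − 0.22991) / 0.47995 ≈ 0.52098.
Attributable cases ≈ PN × (exposed cases) = 0.52098 × 2023 ≈ 1053.94.

about 1054 cases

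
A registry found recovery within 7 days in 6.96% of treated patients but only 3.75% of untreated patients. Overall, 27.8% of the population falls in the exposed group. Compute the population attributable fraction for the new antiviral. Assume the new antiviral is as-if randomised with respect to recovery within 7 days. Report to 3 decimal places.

p₁ = 0.0696, p₀ = 0.0375.
Overall risk P(Y=1) = π·p₁ + (1−π)·p₀ = 0.278×0.0696 + 0.722×0.0375 = 0.046424.
Under exogeneity, PAF = [P(Y=1) − p₀] / P(Y=1).
PAF = (0.046424 − 0.0375) / 0.046424 ≈ 0.1922

PAF ≈ 0.192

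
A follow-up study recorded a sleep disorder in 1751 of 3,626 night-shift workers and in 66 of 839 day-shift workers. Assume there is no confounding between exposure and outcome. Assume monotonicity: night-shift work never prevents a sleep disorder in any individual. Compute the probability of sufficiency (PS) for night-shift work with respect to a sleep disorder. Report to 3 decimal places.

p₁ = P(outcome | exposed) = 1751/3626 = 0.4829
p₀ = P(outcome | unexposed) = 66/839 = 0.078665
Under exogeneity and monotonicity, PS = (p₁ − p₀) / (1 − p₀).
PS = (0.4829 − 0.078665) / (1 − 0.078665) = 0.40424 / 0.92133 ≈ 0.4388

PS ≈ 0.439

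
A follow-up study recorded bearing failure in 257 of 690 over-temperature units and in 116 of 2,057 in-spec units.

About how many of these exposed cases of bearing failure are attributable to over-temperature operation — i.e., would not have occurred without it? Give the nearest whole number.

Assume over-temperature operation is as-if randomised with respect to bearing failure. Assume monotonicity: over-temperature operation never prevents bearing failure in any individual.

about 218 cases

p₁ = P(outcome | exposed) = 257/690 = 0.37246
p₀ = P(outcome | unexposed) = 116/2057 = 0.056393
PN = (p₁ − p₀)/p₁ = (0.37246 − 0.056393) / 0.37246 ≈ 0.84860.
Attributable cases ≈ PN × (exposed cases) = 0.84860 × 257 ≈ 218.09.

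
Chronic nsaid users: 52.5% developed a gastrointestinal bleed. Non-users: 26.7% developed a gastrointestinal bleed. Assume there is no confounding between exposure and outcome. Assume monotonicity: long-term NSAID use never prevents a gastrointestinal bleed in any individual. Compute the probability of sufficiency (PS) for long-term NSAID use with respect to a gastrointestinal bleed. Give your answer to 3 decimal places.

p₁ = 0.525, p₀ = 0.267.
Under exogeneity and monotonicity, PS = (p₁ − p₀) / (1 − p₀).
PS = (0.525 − 0.267) / (1 − 0.267) = 0.258 / 0.733 ≈ 0.3520

PS ≈ 0.352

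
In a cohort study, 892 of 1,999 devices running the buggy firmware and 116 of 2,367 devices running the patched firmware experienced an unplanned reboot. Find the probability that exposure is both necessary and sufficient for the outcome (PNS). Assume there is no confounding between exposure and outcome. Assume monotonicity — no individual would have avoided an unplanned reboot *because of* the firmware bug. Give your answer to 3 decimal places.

p₁ = P(outcome | exposed) = 892/1999 = 0.44622
p₀ = P(outcome | unexposed) = 116/2367 = 0.049007
Under exogeneity and monotonicity, PNS = p₁ − p₀.
PNS = 0.44622 − 0.049007 = 0.39722

PNS ≈ 0.397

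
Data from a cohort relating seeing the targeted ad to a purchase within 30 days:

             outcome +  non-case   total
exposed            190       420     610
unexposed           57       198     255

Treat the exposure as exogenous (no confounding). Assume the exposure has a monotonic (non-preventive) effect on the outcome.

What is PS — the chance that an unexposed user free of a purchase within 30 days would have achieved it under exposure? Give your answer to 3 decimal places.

p₁ = P(outcome | exposed) = 190/610 = 0.31148
p₀ = P(outcome | unexposed) = 57/255 = 0.22353
Under exogeneity and monotonicity, PS = (p₁ − p₀)/(1 − p₀).
PS = (0.31148 − 0.22353) / 0.77647 ≈ 0.1133

PS ≈ 0.113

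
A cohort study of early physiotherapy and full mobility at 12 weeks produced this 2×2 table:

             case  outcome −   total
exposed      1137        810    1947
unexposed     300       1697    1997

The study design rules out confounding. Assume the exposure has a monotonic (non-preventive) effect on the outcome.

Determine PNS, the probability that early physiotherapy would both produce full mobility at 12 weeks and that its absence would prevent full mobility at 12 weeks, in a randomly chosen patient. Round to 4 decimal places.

PNS ≈ 0.4338

p₁ = P(outcome | exposed) = 1137/1947 = 0.58398
p₀ = P(outcome | unexposed) = 300/1997 = 0.15023
Under exogeneity and monotonicity, PNS = p₁ − p₀.
PNS = 0.58398 − 0.15023 = 0.43375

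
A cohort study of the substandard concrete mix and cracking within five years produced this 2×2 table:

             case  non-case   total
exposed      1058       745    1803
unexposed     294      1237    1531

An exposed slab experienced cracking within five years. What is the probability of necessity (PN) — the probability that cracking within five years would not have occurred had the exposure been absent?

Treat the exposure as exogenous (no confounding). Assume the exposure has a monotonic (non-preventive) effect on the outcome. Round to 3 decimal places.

p₁ = P(outcome | exposed) = 1058/1803 = 0.5868
p₀ = P(outcome | unexposed) = 294/1531 = 0.19203
Under exogeneity and monotonicity, PN = (p₁ − p₀) / p₁.
PN = (0.5868 − 0.19203) / 0.5868 = 0.39477 / 0.5868 ≈ 0.6727

PN ≈ 0.673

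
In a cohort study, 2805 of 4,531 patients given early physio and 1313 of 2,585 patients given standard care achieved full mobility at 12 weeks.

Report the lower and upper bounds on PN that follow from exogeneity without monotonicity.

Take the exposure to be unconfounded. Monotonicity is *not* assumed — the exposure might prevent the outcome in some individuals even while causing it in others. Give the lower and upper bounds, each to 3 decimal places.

p₁ = P(outcome | exposed) = 2805/4531 = 0.61907
p₀ = P(outcome | unexposed) = 1313/2585 = 0.50793
Under exogeneity alone the bounds on PN are max{0,(p₁−p₀)/p₁} ≤ PN ≤ min{1,(1−p₀)/p₁}.
  lower = (p₁ − p₀)/p₁ = 0.11114 / 0.61907 ≈ 0.1795
  upper = min{1, (1 − p₀)/p₁} = 0.49207 / 0.61907 ≈ 0.7949

0.180 ≤ PN ≤ 0.795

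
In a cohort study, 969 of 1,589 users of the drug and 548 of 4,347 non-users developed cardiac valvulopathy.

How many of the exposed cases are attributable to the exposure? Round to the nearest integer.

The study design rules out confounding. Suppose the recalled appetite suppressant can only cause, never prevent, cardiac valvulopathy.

p₁ = P(outcome | exposed) = 969/1589 = 0.60982
p₀ = P(outcome | unexposed) = 548/4347 = 0.12606
PN = (p₁ − p₀)/p₁ = (0.60982 − 0.12606) / 0.60982 ≈ 0.79328.
Attributable cases ≈ PN × (exposed cases) = 0.79328 × 969 ≈ 768.68.

about 769 cases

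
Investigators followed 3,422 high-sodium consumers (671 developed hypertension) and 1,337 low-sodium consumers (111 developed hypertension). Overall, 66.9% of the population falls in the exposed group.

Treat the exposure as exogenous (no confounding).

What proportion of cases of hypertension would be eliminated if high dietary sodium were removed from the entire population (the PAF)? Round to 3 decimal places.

p₁ = P(outcome | exposed) = 671/3422 = 0.19608
p₀ = P(outcome | unexposed) = 111/1337 = 0.083022
Overall risk P(Y=1) = π·p₁ + (1−π)·p₀ = 0.669×0.19608 + 0.331×0.083022 = 0.15866.
Under exogeneity, PAF = [P(Y=1) − p₀] / P(Y=1).
PAF = (0.15866 − 0.083022) / 0.15866 ≈ 0.4767

PAF ≈ 0.477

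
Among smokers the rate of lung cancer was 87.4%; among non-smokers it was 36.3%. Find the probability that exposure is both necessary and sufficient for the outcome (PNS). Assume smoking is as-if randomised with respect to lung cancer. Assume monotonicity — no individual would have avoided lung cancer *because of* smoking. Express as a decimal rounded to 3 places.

PNS ≈ 0.511

p₁ = 0.874, p₀ = 0.363.
Under exogeneity and monotonicity, PNS = p₁ − p₀.
PNS = 0.874 − 0.363 = 0.511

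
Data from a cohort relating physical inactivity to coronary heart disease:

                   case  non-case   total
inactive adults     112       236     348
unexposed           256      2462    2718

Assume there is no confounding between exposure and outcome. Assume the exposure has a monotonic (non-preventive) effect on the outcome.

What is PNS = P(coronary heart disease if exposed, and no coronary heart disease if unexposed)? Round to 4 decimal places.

PNS ≈ 0.2277

p₁ = P(outcome | exposed) = 112/348 = 0.32184
p₀ = P(outcome | unexposed) = 256/2718 = 0.094187
Under exogeneity and monotonicity, PNS = p₁ − p₀.
PNS = 0.32184 − 0.094187 = 0.22765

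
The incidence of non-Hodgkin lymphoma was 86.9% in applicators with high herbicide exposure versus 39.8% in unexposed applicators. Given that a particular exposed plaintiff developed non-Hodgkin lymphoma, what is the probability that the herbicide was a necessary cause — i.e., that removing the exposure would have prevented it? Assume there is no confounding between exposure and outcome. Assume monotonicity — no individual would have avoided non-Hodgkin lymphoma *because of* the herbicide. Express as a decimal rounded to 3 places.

p₁ = 0.869, p₀ = 0.398.
Under exogeneity and monotonicity, PN = (p₁ − p₀) / p₁.
PN = (0.869 − 0.398) / 0.869 = 0.471 / 0.869 ≈ 0.5420

PN ≈ 0.542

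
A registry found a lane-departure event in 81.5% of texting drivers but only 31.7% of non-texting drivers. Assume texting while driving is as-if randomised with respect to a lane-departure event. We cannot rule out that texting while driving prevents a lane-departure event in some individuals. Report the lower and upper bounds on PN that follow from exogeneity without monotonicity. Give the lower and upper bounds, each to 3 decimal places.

p₁ = 0.815, p₀ = 0.317.
Under exogeneity alone the bounds on PN are max{0,(p₁−p₀)/p₁} ≤ PN ≤ min{1,(1−p₀)/p₁}.
  lower = (p₁ − p₀)/p₁ = 0.498 / 0.815 ≈ 0.6110
  upper = min{1, (1 − p₀)/p₁} = 0.683 / 0.815 ≈ 0.8380

0.611 ≤ PN ≤ 0.838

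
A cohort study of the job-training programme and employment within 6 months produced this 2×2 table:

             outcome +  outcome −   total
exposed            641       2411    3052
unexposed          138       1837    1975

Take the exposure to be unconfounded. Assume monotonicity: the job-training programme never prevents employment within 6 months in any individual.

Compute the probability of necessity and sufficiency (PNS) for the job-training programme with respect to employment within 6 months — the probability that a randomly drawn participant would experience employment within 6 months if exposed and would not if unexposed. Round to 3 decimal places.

p₁ = P(outcome | exposed) = 641/3052 = 0.21003
p₀ = P(outcome | unexposed) = 138/1975 = 0.069873
Under exogeneity and monotonicity, PNS = p₁ − p₀.
PNS = 0.21003 − 0.069873 = 0.14015

PNS ≈ 0.140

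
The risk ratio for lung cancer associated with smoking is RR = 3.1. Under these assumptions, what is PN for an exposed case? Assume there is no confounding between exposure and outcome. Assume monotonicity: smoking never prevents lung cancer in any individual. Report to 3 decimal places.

PN ≈ 0.677

Under exogeneity and monotonicity, PN = (RR − 1) / RR = 1 − 1/RR.
PN = (3.1 − 1) / 3.1 = 2.1 / 3.1 ≈ 0.6774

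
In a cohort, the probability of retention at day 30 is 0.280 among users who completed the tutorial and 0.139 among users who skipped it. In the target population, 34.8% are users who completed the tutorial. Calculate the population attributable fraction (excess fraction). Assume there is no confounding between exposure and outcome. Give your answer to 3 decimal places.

Let p₁ = 0.28, p₀ = 0.139.
Overall risk P(Y=1) = π·p₁ + (1−π)·p₀ = 0.348×0.28 + 0.652×0.139 = 0.18807.
Under exogeneity, PAF = [P(Y=1) − p₀] / P(Y=1).
PAF = (0.18807 − 0.139) / 0.18807 ≈ 0.2609

PAF ≈ 0.261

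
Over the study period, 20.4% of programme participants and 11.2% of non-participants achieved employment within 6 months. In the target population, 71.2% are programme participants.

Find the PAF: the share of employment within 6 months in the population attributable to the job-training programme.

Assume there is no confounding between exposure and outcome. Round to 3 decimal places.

PAF ≈ 0.369

p₁ = 0.204, p₀ = 0.112.
Overall risk P(Y=1) = π·p₁ + (1−π)·p₀ = 0.712×0.204 + 0.288×0.112 = 0.1775.
Under exogeneity, PAF = [P(Y=1) − p₀] / P(Y=1).
PAF = (0.1775 − 0.112) / 0.1775 ≈ 0.3690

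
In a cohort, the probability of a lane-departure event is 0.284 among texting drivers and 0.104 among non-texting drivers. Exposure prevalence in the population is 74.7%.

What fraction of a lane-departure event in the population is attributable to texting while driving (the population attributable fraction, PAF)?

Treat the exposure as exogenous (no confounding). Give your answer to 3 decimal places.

PAF ≈ 0.564

Let p₁ = 0.284, p₀ = 0.104.
Overall risk P(Y=1) = π·p₁ + (1−π)·p₀ = 0.747×0.284 + 0.253×0.104 = 0.23846.
Under exogeneity, PAF = [P(Y=1) − p₀] / P(Y=1).
PAF = (0.23846 − 0.104) / 0.23846 ≈ 0.5639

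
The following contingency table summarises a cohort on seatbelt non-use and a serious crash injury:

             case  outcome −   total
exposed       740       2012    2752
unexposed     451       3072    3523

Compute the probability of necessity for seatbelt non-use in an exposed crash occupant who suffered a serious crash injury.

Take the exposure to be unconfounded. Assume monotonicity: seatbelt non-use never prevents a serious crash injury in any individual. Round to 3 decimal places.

PN ≈ 0.524

p₁ = P(outcome | exposed) = 740/2752 = 0.2689
p₀ = P(outcome | unexposed) = 451/3523 = 0.12802
Under exogeneity and monotonicity, PN = (p₁ − p₀) / p₁.
PN = (0.2689 − 0.12802) / 0.2689 = 0.14088 / 0.2689 ≈ 0.5239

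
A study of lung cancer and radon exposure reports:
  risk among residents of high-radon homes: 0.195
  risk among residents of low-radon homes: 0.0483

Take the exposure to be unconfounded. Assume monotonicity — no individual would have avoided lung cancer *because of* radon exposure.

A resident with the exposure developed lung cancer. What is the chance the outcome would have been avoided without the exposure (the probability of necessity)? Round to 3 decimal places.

PN ≈ 0.752

Let p₁ = 0.195, p₀ = 0.0483.
Under exogeneity and monotonicity, PN = (p₁ − p₀) / p₁.
PN = (0.195 − 0.0483) / 0.195 = 0.1467 / 0.195 ≈ 0.7523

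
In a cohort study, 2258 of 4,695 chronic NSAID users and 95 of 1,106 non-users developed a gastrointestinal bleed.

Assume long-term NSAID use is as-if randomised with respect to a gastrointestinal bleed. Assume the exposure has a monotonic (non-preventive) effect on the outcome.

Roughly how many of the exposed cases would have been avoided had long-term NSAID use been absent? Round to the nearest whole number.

p₁ = P(outcome | exposed) = 2258/4695 = 0.48094
p₀ = P(outcome | unexposed) = 95/1106 = 0.085895
PN = (p₁ − p₀)/p₁ = (0.48094 − 0.085895) / 0.48094 ≈ 0.82140.
Attributable cases ≈ PN × (exposed cases) = 0.82140 × 2258 ≈ 1854.72.

about 1855 cases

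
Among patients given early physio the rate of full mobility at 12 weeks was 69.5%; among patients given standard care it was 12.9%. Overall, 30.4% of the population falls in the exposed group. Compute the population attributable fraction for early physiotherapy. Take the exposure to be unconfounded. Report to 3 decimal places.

p₁ = 0.695, p₀ = 0.129.
Overall risk P(Y=1) = π·p₁ + (1−π)·p₀ = 0.304×0.695 + 0.696×0.129 = 0.30106.
Under exogeneity, PAF = [P(Y=1) − p₀] / P(Y=1).
PAF = (0.30106 − 0.129) / 0.30106 ≈ 0.5715

PAF ≈ 0.572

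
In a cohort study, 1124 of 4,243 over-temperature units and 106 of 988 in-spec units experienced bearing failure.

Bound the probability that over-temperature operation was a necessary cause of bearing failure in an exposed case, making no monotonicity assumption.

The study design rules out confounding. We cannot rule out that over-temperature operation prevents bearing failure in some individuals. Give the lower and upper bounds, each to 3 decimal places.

p₁ = P(outcome | exposed) = 1124/4243 = 0.26491
p₀ = P(outcome | unexposed) = 106/988 = 0.10729
Under exogeneity alone the bounds on PN are max{0,(p₁−p₀)/p₁} ≤ PN ≤ min{1,(1−p₀)/p₁}.
  lower = (p₁ − p₀)/p₁ = 0.15762 / 0.26491 ≈ 0.5950
  upper = min{1, (1 − p₀)/p₁} = 0.89271 / 0.26491 ≈ 3.3699 → capped at 1

0.595 ≤ PN ≤ 1.000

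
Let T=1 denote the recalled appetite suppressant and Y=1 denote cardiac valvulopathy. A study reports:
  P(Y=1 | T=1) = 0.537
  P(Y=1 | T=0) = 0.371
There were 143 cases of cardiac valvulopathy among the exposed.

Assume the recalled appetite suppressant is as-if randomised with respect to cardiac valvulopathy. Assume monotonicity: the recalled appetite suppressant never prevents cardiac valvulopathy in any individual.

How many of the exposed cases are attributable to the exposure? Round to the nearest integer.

Let p₁ = 0.537, p₀ = 0.371.
PN = (p₁ − p₀)/p₁ = (0.537 − 0.371) / 0.537 ≈ 0.30912.
Attributable cases ≈ PN × (exposed cases) = 0.30912 × 143 ≈ 44.20.

about 44 cases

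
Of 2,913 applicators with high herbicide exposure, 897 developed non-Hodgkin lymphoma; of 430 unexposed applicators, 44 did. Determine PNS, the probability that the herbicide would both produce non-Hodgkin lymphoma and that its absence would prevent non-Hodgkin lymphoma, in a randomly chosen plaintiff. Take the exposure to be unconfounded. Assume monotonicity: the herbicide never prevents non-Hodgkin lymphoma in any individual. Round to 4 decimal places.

PNS ≈ 0.2056

p₁ = P(outcome | exposed) = 897/2913 = 0.30793
p₀ = P(outcome | unexposed) = 44/430 = 0.10233
Under exogeneity and monotonicity, PNS = p₁ − p₀.
PNS = 0.30793 − 0.10233 = 0.2056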